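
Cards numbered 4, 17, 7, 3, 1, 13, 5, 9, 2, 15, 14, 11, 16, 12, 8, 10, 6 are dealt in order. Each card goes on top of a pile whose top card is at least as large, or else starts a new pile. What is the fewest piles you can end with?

5

Place each on the leftmost legal pile:
4 → new pile 1 (tops now [4])
17 → new pile 2 (tops now [4, 17])
7 → pile 2 (tops now [4, 7])
3 → pile 1 (tops now [3, 7])
1 → pile 1 (tops now [1, 7])
13 → new pile 3 (tops now [1, 7, 13])
5 → pile 2 (tops now [1, 5, 13])
9 → pile 3 (tops now [1, 5, 9])
2 → pile 2 (tops now [1, 2, 9])
15 → new pile 4 (tops now [1, 2, 9, 15])
14 → pile 4 (tops now [1, 2, 9, 14])
11 → pile 4 (tops now [1, 2, 9, 11])
16 → new pile 5 (tops now [1, 2, 9, 11, 16])
12 → pile 5 (tops now [1, 2, 9, 11, 12])
8 → pile 3 (tops now [1, 2, 8, 11, 12])
10 → pile 4 (tops now [1, 2, 8, 10, 12])
6 → pile 3 (tops now [1, 2, 6, 10, 12])
Five piles.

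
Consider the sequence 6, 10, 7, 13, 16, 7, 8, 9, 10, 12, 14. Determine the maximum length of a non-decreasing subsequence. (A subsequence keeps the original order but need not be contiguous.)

8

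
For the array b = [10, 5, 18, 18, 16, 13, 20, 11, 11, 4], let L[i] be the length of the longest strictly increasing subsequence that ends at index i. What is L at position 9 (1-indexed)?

2

dp[i] = 1 + max{dp[j] : j<i, b[j]<b[i]} (or 1 if no such j):
i:      1  2  3  4  5  6  7  8  9 10
b[i]:  10  5 18 18 16 13 20 11 11  4
dp:     1  1  2  2  2  2  3  2  2  1
At index 9 the value is 2.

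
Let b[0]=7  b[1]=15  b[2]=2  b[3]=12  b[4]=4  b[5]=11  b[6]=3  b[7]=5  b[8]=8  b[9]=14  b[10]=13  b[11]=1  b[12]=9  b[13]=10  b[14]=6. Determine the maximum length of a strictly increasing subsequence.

6

Track the smallest tail for each achievable length (strict):
7 → extends → [7]
15 → extends → [7, 15]
2 → replaces 7 → [2, 15]
12 → replaces 15 → [2, 12]
4 → replaces 12 → [2, 4]
11 → extends → [2, 4, 11]
3 → replaces 4 → [2, 3, 11]
5 → replaces 11 → [2, 3, 5]
8 → extends → [2, 3, 5, 8]
14 → extends → [2, 3, 5, 8, 14]
13 → replaces 14 → [2, 3, 5, 8, 13]
1 → replaces 2 → [1, 3, 5, 8, 13]
9 → replaces 13 → [1, 3, 5, 8, 9]
10 → extends → [1, 3, 5, 8, 9, 10]
6 → replaces 8 → [1, 3, 5, 6, 9, 10]
Six tails, so the longest strictly increasing subsequence has length 6 (e.g. 2, 4, 5, 8, 9, 10).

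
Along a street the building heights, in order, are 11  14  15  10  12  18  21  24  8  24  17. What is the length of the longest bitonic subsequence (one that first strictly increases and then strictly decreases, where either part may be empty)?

7

inc[i] = longest strictly increasing subsequence ending at i; dec[i] = longest strictly decreasing subsequence starting at i:
i:      1  2  3  4  5  6  7  8  9 10 11
a[i]:  11 14 15 10 12 18 21 24  8 24 17
inc:    1  2  3  1  2  4  5  6  1  6  4
dec:    3  3  3  2  2  2  2  2  1  2  1
Best peak at i=8 (value 24): inc=6, dec=2, length 6+2−1 = 7.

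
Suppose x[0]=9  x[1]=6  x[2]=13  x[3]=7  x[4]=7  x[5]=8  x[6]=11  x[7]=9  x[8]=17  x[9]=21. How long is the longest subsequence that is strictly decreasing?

Negate each value so 'decreasing' becomes 'increasing', then run patience tails on the negated sequence:
-9 → extends → [-9]
-6 → extends → [-9, -6]
-13 → replaces -9 → [-13, -6]
-7 → replaces -6 → [-13, -7]
-7 → already a tail → [-13, -7]
-8 → replaces -7 → [-13, -8]
-11 → replaces -8 → [-13, -11]
-9 → extends → [-13, -11, -9]
-17 → replaces -13 → [-17, -11, -9]
-21 → replaces -17 → [-21, -11, -9]
Three tails, so the longest strictly decreasing subsequence of the original has length 3.

3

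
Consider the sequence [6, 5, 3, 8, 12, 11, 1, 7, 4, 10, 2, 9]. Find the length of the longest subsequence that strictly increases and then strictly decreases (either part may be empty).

7

inc[i] = longest strictly increasing subsequence ending at i; dec[i] = longest strictly decreasing subsequence starting at i:
i:      1  2  3  4  5  6  7  8  9 10 11 12
a[i]:   6  5  3  8 12 11  1  7  4 10  2  9
inc:    1  1  1  2  3  3  1  2  2  3  2  3
dec:    4  3  2  4  5  4  1  3  2  2  1  1
Best peak at i=5 (value 12): inc=3, dec=5, length 3+5−1 = 7.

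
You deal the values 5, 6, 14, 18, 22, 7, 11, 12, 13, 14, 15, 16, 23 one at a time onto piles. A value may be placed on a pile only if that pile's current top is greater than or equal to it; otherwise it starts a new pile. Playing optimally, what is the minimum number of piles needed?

Place each on the leftmost legal pile:
5 → new pile 1 (tops now [5])
6 → new pile 2 (tops now [5, 6])
14 → new pile 3 (tops now [5, 6, 14])
18 → new pile 4 (tops now [5, 6, 14, 18])
22 → new pile 5 (tops now [5, 6, 14, 18, 22])
7 → pile 3 (tops now [5, 6, 7, 18, 22])
11 → pile 4 (tops now [5, 6, 7, 11, 22])
12 → pile 5 (tops now [5, 6, 7, 11, 12])
13 → new pile 6 (tops now [5, 6, 7, 11, 12, 13])
14 → new pile 7 (tops now [5, 6, 7, 11, 12, 13, 14])
15 → new pile 8 (tops now [5, 6, 7, 11, 12, 13, 14, 15])
16 → new pile 9 (tops now [5, 6, 7, 11, 12, 13, 14, 15, 16])
23 → new pile 10 (tops now [5, 6, 7, 11, 12, 13, 14, 15, 16, 23])
Ten piles.

10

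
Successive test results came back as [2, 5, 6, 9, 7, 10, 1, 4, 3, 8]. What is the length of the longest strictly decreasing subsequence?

Let dp[i] be the longest strictly decreasing subsequence ending at i:
i:      1  2  3  4  5  6  7  8  9 10
a[i]:   2  5  6  9  7 10  1  4  3  8
dp:     1  1  1  1  2  1  3  3  4  2
Maximum is 4.

4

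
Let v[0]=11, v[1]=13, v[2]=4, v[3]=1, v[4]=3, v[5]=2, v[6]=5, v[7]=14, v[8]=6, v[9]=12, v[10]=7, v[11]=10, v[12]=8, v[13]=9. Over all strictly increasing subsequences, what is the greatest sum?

39

Let S[i] be the best sum of a strictly increasing subsequence ending at i:
i:      0  1  2  3  4  5  6  7  8  9 10 11 12 13
v[i]:  11 13  4  1  3  2  5 14  6 12  7 10  8  9
S:     11 24  4  1  4  3  9 38 15 27 22 32 30 39
Maximum is 39 (e.g. 1 + 3 + 5 + 6 + 7 + 8 + 9).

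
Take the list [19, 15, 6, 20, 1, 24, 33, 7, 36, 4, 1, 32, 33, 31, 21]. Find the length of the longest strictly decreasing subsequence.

Negate each value so 'decreasing' becomes 'increasing', then run patience tails on the negated sequence:
-19 → extends → [-19]
-15 → extends → [-19, -15]
-6 → extends → [-19, -15, -6]
-20 → replaces -19 → [-20, -15, -6]
-1 → extends → [-20, -15, -6, -1]
-24 → replaces -20 → [-24, -15, -6, -1]
-33 → replaces -24 → [-33, -15, -6, -1]
-7 → replaces -6 → [-33, -15, -7, -1]
-36 → replaces -33 → [-36, -15, -7, -1]
-4 → replaces -1 → [-36, -15, -7, -4]
-1 → extends → [-36, -15, -7, -4, -1]
-32 → replaces -15 → [-36, -32, -7, -4, -1]
-33 → replaces -32 → [-36, -33, -7, -4, -1]
-31 → replaces -7 → [-36, -33, -31, -4, -1]
-21 → replaces -4 → [-36, -33, -31, -21, -1]
Five tails, so the longest strictly decreasing subsequence of the original has length 5.

5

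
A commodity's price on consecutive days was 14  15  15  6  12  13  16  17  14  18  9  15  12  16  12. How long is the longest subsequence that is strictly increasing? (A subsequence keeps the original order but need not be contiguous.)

Let dp[i] be the length of the longest such subsequence ending at index i:
i:      1  2  3  4  5  6  7  8  9 10 11 12 13 14 15
a[i]:  14 15 15  6 12 13 16 17 14 18  9 15 12 16 12
dp:     1  2  2  1  2  3  4  5  4  6  2  5  3  6  3
Maximum dp value is 6.

6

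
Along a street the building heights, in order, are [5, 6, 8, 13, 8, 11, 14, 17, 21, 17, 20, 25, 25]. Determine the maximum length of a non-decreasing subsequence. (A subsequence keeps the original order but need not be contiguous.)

11

Track the smallest tail for each achievable length (allowing ties):
5 → extends → [5]
6 → extends → [5, 6]
8 → extends → [5, 6, 8]
13 → extends → [5, 6, 8, 13]
8 → replaces 13 → [5, 6, 8, 8]
11 → extends → [5, 6, 8, 8, 11]
14 → extends → [5, 6, 8, 8, 11, 14]
17 → extends → [5, 6, 8, 8, 11, 14, 17]
21 → extends → [5, 6, 8, 8, 11, 14, 17, 21]
17 → replaces 21 → [5, 6, 8, 8, 11, 14, 17, 17]
20 → extends → [5, 6, 8, 8, 11, 14, 17, 17, 20]
25 → extends → [5, 6, 8, 8, 11, 14, 17, 17, 20, 25]
25 → extends → [5, 6, 8, 8, 11, 14, 17, 17, 20, 25, 25]
Eleven tails, so the longest non-decreasing subsequence has length 11 (e.g. 5, 6, 8, 8, 11, 14, 17, 17, 20, 25, 25).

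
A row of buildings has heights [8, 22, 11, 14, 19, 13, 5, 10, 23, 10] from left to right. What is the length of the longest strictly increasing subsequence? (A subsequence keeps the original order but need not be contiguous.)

Track the smallest tail for each achievable length (strict):
8 → extends → [8]
22 → extends → [8, 22]
11 → replaces 22 → [8, 11]
14 → extends → [8, 11, 14]
19 → extends → [8, 11, 14, 19]
13 → replaces 14 → [8, 11, 13, 19]
5 → replaces 8 → [5, 11, 13, 19]
10 → replaces 11 → [5, 10, 13, 19]
23 → extends → [5, 10, 13, 19, 23]
10 → already a tail → [5, 10, 13, 19, 23]
Five tails, so the longest strictly increasing subsequence has length 5 (e.g. 8, 11, 14, 19, 23).

5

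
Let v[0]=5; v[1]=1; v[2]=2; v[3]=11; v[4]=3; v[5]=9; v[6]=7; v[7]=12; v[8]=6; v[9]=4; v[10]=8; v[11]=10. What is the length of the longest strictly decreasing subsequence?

Negate each value so 'decreasing' becomes 'increasing', then run patience tails on the negated sequence:
-5 → extends → [-5]
-1 → extends → [-5, -1]
-2 → replaces -1 → [-5, -2]
-11 → replaces -5 → [-11, -2]
-3 → replaces -2 → [-11, -3]
-9 → replaces -3 → [-11, -9]
-7 → extends → [-11, -9, -7]
-12 → replaces -11 → [-12, -9, -7]
-6 → extends → [-12, -9, -7, -6]
-4 → extends → [-12, -9, -7, -6, -4]
-8 → replaces -7 → [-12, -9, -8, -6, -4]
-10 → replaces -9 → [-12, -10, -8, -6, -4]
Five tails, so the longest strictly decreasing subsequence of the original has length 5.

5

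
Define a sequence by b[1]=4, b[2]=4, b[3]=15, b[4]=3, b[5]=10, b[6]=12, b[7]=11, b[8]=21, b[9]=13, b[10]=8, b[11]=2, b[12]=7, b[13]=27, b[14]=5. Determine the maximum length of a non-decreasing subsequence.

6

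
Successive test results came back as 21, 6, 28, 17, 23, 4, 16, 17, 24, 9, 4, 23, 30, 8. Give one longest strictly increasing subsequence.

6, 17, 23, 24, 30

Patience tails give the LIS length; then backtrack through the dp parents:
21 → extends → [21]
6 → replaces 21 → [6]
28 → extends → [6, 28]
17 → replaces 28 → [6, 17]
23 → extends → [6, 17, 23]
4 → replaces 6 → [4, 17, 23]
16 → replaces 17 → [4, 16, 23]
17 → replaces 23 → [4, 16, 17]
24 → extends → [4, 16, 17, 24]
9 → replaces 16 → [4, 9, 17, 24]
4 → already a tail → [4, 9, 17, 24]
23 → replaces 24 → [4, 9, 17, 23]
30 → extends → [4, 9, 17, 23, 30]
8 → replaces 9 → [4, 8, 17, 23, 30]
Length 5; one witness is 6, 17, 23, 24, 30.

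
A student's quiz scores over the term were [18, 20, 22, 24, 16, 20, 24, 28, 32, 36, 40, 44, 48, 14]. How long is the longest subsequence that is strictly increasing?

Let dp[i] be the length of the longest such subsequence ending at index i:
i:      1  2  3  4  5  6  7  8  9 10 11 12 13 14
a[i]:  18 20 22 24 16 20 24 28 32 36 40 44 48 14
dp:     1  2  3  4  1  2  4  5  6  7  8  9 10  1
Maximum dp value is 10.

10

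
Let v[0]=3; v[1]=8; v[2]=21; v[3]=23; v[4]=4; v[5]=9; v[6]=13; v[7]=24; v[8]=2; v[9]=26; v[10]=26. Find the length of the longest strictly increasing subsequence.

6

Let dp[i] be the length of the longest such subsequence ending at index i:
i:      0  1  2  3  4  5  6  7  8  9 10
v[i]:   3  8 21 23  4  9 13 24  2 26 26
dp:     1  2  3  4  2  3  4  5  1  6  6
Maximum dp value is 6.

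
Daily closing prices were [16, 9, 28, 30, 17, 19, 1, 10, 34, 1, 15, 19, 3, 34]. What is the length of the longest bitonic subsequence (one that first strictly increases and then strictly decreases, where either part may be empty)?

6

inc[i] = longest strictly increasing subsequence ending at i; dec[i] = longest strictly decreasing subsequence starting at i:
i:      1  2  3  4  5  6  7  8  9 10 11 12 13 14
a[i]:  16  9 28 30 17 19  1 10 34  1 15 19  3 34
inc:    1  1  2  3  2  3  1  2  4  1  3  4  2  5
dec:    3  2  4  4  3  3  1  2  3  1  2  2  1  1
Best peak at i=4 (value 30): inc=3, dec=4, length 3+4−1 = 6.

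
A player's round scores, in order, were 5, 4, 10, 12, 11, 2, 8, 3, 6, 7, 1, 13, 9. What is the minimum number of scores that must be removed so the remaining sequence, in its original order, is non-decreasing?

Fewest deletions = n − (longest non-decreasing subsequence).
i:      1  2  3  4  5  6  7  8  9 10 11 12 13
a[i]:   5  4 10 12 11  2  8  3  6  7  1 13  9
dp:     1  1  2  3  3  1  2  2  3  4  1  5  5
max dp = 5, so deletions = 13 − 5 = 8.

8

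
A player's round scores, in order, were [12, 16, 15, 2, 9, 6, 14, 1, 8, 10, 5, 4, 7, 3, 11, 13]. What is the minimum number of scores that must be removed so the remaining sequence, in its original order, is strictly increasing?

Fewest deletions = n − (longest strictly increasing subsequence).
i:      1  2  3  4  5  6  7  8  9 10 11 12 13 14 15 16
a[i]:  12 16 15  2  9  6 14  1  8 10  5  4  7  3 11 13
dp:     1  2  2  1  2  2  3  1  3  4  2  2  3  2  5  6
max dp = 6, so deletions = 16 − 6 = 10.

10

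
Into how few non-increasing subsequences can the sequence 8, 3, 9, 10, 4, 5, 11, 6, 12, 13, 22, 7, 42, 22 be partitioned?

Place each on the leftmost legal pile:
8 → new pile 1 (tops now [8])
3 → pile 1 (tops now [3])
9 → new pile 2 (tops now [3, 9])
10 → new pile 3 (tops now [3, 9, 10])
4 → pile 2 (tops now [3, 4, 10])
5 → pile 3 (tops now [3, 4, 5])
11 → new pile 4 (tops now [3, 4, 5, 11])
6 → pile 4 (tops now [3, 4, 5, 6])
12 → new pile 5 (tops now [3, 4, 5, 6, 12])
13 → new pile 6 (tops now [3, 4, 5, 6, 12, 13])
22 → new pile 7 (tops now [3, 4, 5, 6, 12, 13, 22])
7 → pile 5 (tops now [3, 4, 5, 6, 7, 13, 22])
42 → new pile 8 (tops now [3, 4, 5, 6, 7, 13, 22, 42])
22 → pile 7 (tops now [3, 4, 5, 6, 7, 13, 22, 42])
Eight piles.

8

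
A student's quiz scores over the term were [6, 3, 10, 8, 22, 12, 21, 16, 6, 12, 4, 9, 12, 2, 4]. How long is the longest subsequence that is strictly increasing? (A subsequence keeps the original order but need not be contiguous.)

4

Track the smallest tail for each achievable length (strict):
6 → extends → [6]
3 → replaces 6 → [3]
10 → extends → [3, 10]
8 → replaces 10 → [3, 8]
22 → extends → [3, 8, 22]
12 → replaces 22 → [3, 8, 12]
21 → extends → [3, 8, 12, 21]
16 → replaces 21 → [3, 8, 12, 16]
6 → replaces 8 → [3, 6, 12, 16]
12 → already a tail → [3, 6, 12, 16]
4 → replaces 6 → [3, 4, 12, 16]
9 → replaces 12 → [3, 4, 9, 16]
12 → replaces 16 → [3, 4, 9, 12]
2 → replaces 3 → [2, 4, 9, 12]
4 → already a tail → [2, 4, 9, 12]
Four tails, so the longest strictly increasing subsequence has length 4 (e.g. 6, 10, 12, 21).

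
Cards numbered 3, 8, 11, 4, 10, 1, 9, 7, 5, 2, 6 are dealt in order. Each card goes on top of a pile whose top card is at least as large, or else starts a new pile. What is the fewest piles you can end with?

Place each on the leftmost legal pile:
3 → new pile 1 (tops now [3])
8 → new pile 2 (tops now [3, 8])
11 → new pile 3 (tops now [3, 8, 11])
4 → pile 2 (tops now [3, 4, 11])
10 → pile 3 (tops now [3, 4, 10])
1 → pile 1 (tops now [1, 4, 10])
9 → pile 3 (tops now [1, 4, 9])
7 → pile 3 (tops now [1, 4, 7])
5 → pile 3 (tops now [1, 4, 5])
2 → pile 2 (tops now [1, 2, 5])
6 → new pile 4 (tops now [1, 2, 5, 6])
Four piles.

4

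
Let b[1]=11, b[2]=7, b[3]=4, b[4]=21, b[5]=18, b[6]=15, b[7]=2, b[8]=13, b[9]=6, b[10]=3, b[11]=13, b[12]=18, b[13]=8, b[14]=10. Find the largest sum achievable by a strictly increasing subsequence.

Let S[i] be the best sum of a strictly increasing subsequence ending at i:
i:      1  2  3  4  5  6  7  8  9 10 11 12 13 14
b[i]:  11  7  4 21 18 15  2 13  6  3 13 18  8 10
S:     11  7  4 32 29 26  2 24 10  5 24 44 18 28
Maximum is 44 (e.g. 11 + 15 + 18).

44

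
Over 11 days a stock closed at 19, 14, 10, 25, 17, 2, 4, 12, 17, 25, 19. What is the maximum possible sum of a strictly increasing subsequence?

64

Let S[i] be the best sum of a strictly increasing subsequence ending at i:
i:      1  2  3  4  5  6  7  8  9 10 11
a[i]:  19 14 10 25 17  2  4 12 17 25 19
S:     19 14 10 44 31  2  6 22 39 64 58
Maximum is 64 (e.g. 10 + 12 + 17 + 25).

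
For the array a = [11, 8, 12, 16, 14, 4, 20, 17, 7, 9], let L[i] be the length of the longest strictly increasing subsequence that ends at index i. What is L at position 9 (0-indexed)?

dp[i] = 1 + max{dp[j] : j<i, a[j]<a[i]} (or 1 if no such j):
i:      0  1  2  3  4  5  6  7  8  9
a[i]:  11  8 12 16 14  4 20 17  7  9
dp:     1  1  2  3  3  1  4  4  2  3
At index 9 the value is 3.

3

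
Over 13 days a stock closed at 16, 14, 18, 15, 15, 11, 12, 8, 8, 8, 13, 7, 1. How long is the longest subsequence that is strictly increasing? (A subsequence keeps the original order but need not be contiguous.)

Track the smallest tail for each achievable length (strict):
16 → extends → [16]
14 → replaces 16 → [14]
18 → extends → [14, 18]
15 → replaces 18 → [14, 15]
15 → already a tail → [14, 15]
11 → replaces 14 → [11, 15]
12 → replaces 15 → [11, 12]
8 → replaces 11 → [8, 12]
8 → already a tail → [8, 12]
8 → already a tail → [8, 12]
13 → extends → [8, 12, 13]
7 → replaces 8 → [7, 12, 13]
1 → replaces 7 → [1, 12, 13]
Three tails, so the longest strictly increasing subsequence has length 3 (e.g. 11, 12, 13).

3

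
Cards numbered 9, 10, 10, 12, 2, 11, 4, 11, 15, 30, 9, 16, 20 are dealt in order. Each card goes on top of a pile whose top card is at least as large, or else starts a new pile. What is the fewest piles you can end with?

Place each on the leftmost legal pile:
9 → new pile 1 (tops now [9])
10 → new pile 2 (tops now [9, 10])
10 → pile 2 (tops now [9, 10])
12 → new pile 3 (tops now [9, 10, 12])
2 → pile 1 (tops now [2, 10, 12])
11 → pile 3 (tops now [2, 10, 11])
4 → pile 2 (tops now [2, 4, 11])
11 → pile 3 (tops now [2, 4, 11])
15 → new pile 4 (tops now [2, 4, 11, 15])
30 → new pile 5 (tops now [2, 4, 11, 15, 30])
9 → pile 3 (tops now [2, 4, 9, 15, 30])
16 → pile 5 (tops now [2, 4, 9, 15, 16])
20 → new pile 6 (tops now [2, 4, 9, 15, 16, 20])
Six piles.

6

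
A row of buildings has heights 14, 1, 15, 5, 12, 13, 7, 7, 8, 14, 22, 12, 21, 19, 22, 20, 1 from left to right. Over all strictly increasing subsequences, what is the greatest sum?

Let S[i] be the best sum of a strictly increasing subsequence ending at i:
i:      1  2  3  4  5  6  7  8  9 10 11 12 13 14 15 16 17
a[i]:  14  1 15  5 12 13  7  7  8 14 22 12 21 19 22 20  1
S:     14  1 29  6 18 31 13 13 21 45 67 33 66 64 88 84  1
Maximum is 88 (e.g. 1 + 5 + 12 + 13 + 14 + 21 + 22).

88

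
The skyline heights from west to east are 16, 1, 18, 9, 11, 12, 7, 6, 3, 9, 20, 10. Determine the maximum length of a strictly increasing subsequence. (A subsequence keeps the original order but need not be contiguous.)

Track the smallest tail for each achievable length (strict):
16 → extends → [16]
1 → replaces 16 → [1]
18 → extends → [1, 18]
9 → replaces 18 → [1, 9]
11 → extends → [1, 9, 11]
12 → extends → [1, 9, 11, 12]
7 → replaces 9 → [1, 7, 11, 12]
6 → replaces 7 → [1, 6, 11, 12]
3 → replaces 6 → [1, 3, 11, 12]
9 → replaces 11 → [1, 3, 9, 12]
20 → extends → [1, 3, 9, 12, 20]
10 → replaces 12 → [1, 3, 9, 10, 20]
Five tails, so the longest strictly increasing subsequence has length 5 (e.g. 1, 9, 11, 12, 20).

5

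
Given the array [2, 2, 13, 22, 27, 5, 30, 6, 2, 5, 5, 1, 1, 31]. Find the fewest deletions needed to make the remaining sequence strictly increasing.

Fewest deletions = n − (longest strictly increasing subsequence).
Patience tails:
2 → extends → [2]
2 → already a tail → [2]
13 → extends → [2, 13]
22 → extends → [2, 13, 22]
27 → extends → [2, 13, 22, 27]
5 → replaces 13 → [2, 5, 22, 27]
30 → extends → [2, 5, 22, 27, 30]
6 → replaces 22 → [2, 5, 6, 27, 30]
2 → already a tail → [2, 5, 6, 27, 30]
5 → already a tail → [2, 5, 6, 27, 30]
5 → already a tail → [2, 5, 6, 27, 30]
1 → replaces 2 → [1, 5, 6, 27, 30]
1 → already a tail → [1, 5, 6, 27, 30]
31 → extends → [1, 5, 6, 27, 30, 31]
Longest strictly increasing subsequence has length 6, so deletions = 14 − 6 = 8.

8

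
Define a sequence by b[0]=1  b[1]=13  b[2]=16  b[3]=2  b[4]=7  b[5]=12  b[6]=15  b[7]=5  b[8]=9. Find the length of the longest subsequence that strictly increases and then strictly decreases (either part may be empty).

6

inc[i] = longest strictly increasing subsequence ending at i; dec[i] = longest strictly decreasing subsequence starting at i:
i:      0  1  2  3  4  5  6  7  8
b[i]:   1 13 16  2  7 12 15  5  9
inc:    1  2  3  2  3  4  5  3  4
dec:    1  3  3  1  2  2  2  1  1
Best peak at i=6 (value 15): inc=5, dec=2, length 5+2−1 = 6.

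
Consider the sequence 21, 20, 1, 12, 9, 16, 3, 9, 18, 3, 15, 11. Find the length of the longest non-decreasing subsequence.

4

Track the smallest tail for each achievable length (allowing ties):
21 → extends → [21]
20 → replaces 21 → [20]
1 → replaces 20 → [1]
12 → extends → [1, 12]
9 → replaces 12 → [1, 9]
16 → extends → [1, 9, 16]
3 → replaces 9 → [1, 3, 16]
9 → replaces 16 → [1, 3, 9]
18 → extends → [1, 3, 9, 18]
3 → replaces 9 → [1, 3, 3, 18]
15 → replaces 18 → [1, 3, 3, 15]
11 → replaces 15 → [1, 3, 3, 11]
Four tails, so the longest non-decreasing subsequence has length 4 (e.g. 1, 12, 16, 18).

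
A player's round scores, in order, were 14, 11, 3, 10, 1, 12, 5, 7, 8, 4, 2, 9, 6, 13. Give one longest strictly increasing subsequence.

Patience tails give the LIS length; then backtrack through the dp parents:
14 → extends → [14]
11 → replaces 14 → [11]
3 → replaces 11 → [3]
10 → extends → [3, 10]
1 → replaces 3 → [1, 10]
12 → extends → [1, 10, 12]
5 → replaces 10 → [1, 5, 12]
7 → replaces 12 → [1, 5, 7]
8 → extends → [1, 5, 7, 8]
4 → replaces 5 → [1, 4, 7, 8]
2 → replaces 4 → [1, 2, 7, 8]
9 → extends → [1, 2, 7, 8, 9]
6 → replaces 7 → [1, 2, 6, 8, 9]
13 → extends → [1, 2, 6, 8, 9, 13]
Length 6; one witness is 3, 5, 7, 8, 9, 13.

3, 5, 7, 8, 9, 13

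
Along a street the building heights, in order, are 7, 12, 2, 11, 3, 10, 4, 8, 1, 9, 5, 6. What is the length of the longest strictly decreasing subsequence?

5

Let dp[i] be the longest strictly decreasing subsequence ending at i:
i:      1  2  3  4  5  6  7  8  9 10 11 12
a[i]:   7 12  2 11  3 10  4  8  1  9  5  6
dp:     1  1  2  2  3  3  4  4  5  4  5  5
Maximum is 5.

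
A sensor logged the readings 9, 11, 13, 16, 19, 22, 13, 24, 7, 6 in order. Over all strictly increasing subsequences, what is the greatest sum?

Let S[i] be the best sum of a strictly increasing subsequence ending at i:
i:       1   2   3   4   5   6   7   8   9  10
a[i]:    9  11  13  16  19  22  13  24   7   6
S:       9  20  33  49  68  90  33 114   7   6
Maximum is 114 (e.g. 9 + 11 + 13 + 16 + 19 + 22 + 24).

114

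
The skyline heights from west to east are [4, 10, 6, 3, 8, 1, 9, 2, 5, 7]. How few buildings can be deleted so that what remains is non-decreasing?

6

Fewest deletions = n − (longest non-decreasing subsequence).
i:      1  2  3  4  5  6  7  8  9 10
a[i]:   4 10  6  3  8  1  9  2  5  7
dp:     1  2  2  1  3  1  4  2  3  4
max dp = 4, so deletions = 10 − 4 = 6.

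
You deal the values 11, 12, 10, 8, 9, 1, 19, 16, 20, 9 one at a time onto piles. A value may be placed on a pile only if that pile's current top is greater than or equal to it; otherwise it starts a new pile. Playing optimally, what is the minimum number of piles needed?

4

The minimum number of non-increasing subsequences covering a sequence equals the length of its longest strictly increasing subsequence.
LIS length is 4 (e.g. 11, 12, 19, 20), so 4 piles are needed.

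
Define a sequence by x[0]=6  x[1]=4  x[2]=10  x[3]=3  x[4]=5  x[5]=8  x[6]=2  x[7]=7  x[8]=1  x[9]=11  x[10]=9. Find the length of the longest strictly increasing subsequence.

Track the smallest tail for each achievable length (strict):
6 → extends → [6]
4 → replaces 6 → [4]
10 → extends → [4, 10]
3 → replaces 4 → [3, 10]
5 → replaces 10 → [3, 5]
8 → extends → [3, 5, 8]
2 → replaces 3 → [2, 5, 8]
7 → replaces 8 → [2, 5, 7]
1 → replaces 2 → [1, 5, 7]
11 → extends → [1, 5, 7, 11]
9 → replaces 11 → [1, 5, 7, 9]
Four tails, so the longest strictly increasing subsequence has length 4 (e.g. 4, 5, 8, 11).

4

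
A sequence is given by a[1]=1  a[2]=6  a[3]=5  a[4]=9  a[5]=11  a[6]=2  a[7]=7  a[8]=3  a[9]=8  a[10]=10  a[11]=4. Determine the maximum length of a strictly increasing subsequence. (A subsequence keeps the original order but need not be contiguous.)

5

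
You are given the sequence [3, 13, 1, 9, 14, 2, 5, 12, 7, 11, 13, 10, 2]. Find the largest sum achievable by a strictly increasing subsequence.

Let S[i] be the best sum of a strictly increasing subsequence ending at i:
i:      1  2  3  4  5  6  7  8  9 10 11 12 13
a[i]:   3 13  1  9 14  2  5 12  7 11 13 10  2
S:      3 16  1 12 30  3  8 24 15 26 39 25  3
Maximum is 39 (e.g. 1 + 2 + 5 + 7 + 11 + 13).

39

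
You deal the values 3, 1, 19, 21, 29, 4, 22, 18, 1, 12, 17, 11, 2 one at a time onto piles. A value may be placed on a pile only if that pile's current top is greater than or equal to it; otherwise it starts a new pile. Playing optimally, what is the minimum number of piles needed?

4

Place each on the leftmost legal pile:
3 → new pile 1 (tops now [3])
1 → pile 1 (tops now [1])
19 → new pile 2 (tops now [1, 19])
21 → new pile 3 (tops now [1, 19, 21])
29 → new pile 4 (tops now [1, 19, 21, 29])
4 → pile 2 (tops now [1, 4, 21, 29])
22 → pile 4 (tops now [1, 4, 21, 22])
18 → pile 3 (tops now [1, 4, 18, 22])
1 → pile 1 (tops now [1, 4, 18, 22])
12 → pile 3 (tops now [1, 4, 12, 22])
17 → pile 4 (tops now [1, 4, 12, 17])
11 → pile 3 (tops now [1, 4, 11, 17])
2 → pile 2 (tops now [1, 2, 11, 17])
Four piles.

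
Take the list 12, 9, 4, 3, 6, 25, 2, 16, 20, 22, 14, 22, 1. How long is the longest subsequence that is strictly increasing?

5

Let dp[i] be the length of the longest such subsequence ending at index i:
i:      1  2  3  4  5  6  7  8  9 10 11 12 13
a[i]:  12  9  4  3  6 25  2 16 20 22 14 22  1
dp:     1  1  1  1  2  3  1  3  4  5  3  5  1
Maximum dp value is 5.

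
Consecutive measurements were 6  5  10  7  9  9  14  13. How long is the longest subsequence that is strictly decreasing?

2

Negate each value so 'decreasing' becomes 'increasing', then run patience tails on the negated sequence:
-6 → extends → [-6]
-5 → extends → [-6, -5]
-10 → replaces -6 → [-10, -5]
-7 → replaces -5 → [-10, -7]
-9 → replaces -7 → [-10, -9]
-9 → already a tail → [-10, -9]
-14 → replaces -10 → [-14, -9]
-13 → replaces -9 → [-14, -13]
Two tails, so the longest strictly decreasing subsequence of the original has length 2.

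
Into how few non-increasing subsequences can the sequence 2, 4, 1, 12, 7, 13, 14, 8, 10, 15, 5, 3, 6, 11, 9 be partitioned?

6

Place each on the leftmost legal pile:
2 → new pile 1 (tops now [2])
4 → new pile 2 (tops now [2, 4])
1 → pile 1 (tops now [1, 4])
12 → new pile 3 (tops now [1, 4, 12])
7 → pile 3 (tops now [1, 4, 7])
13 → new pile 4 (tops now [1, 4, 7, 13])
14 → new pile 5 (tops now [1, 4, 7, 13, 14])
8 → pile 4 (tops now [1, 4, 7, 8, 14])
10 → pile 5 (tops now [1, 4, 7, 8, 10])
15 → new pile 6 (tops now [1, 4, 7, 8, 10, 15])
5 → pile 3 (tops now [1, 4, 5, 8, 10, 15])
3 → pile 2 (tops now [1, 3, 5, 8, 10, 15])
6 → pile 4 (tops now [1, 3, 5, 6, 10, 15])
11 → pile 6 (tops now [1, 3, 5, 6, 10, 11])
9 → pile 5 (tops now [1, 3, 5, 6, 9, 11])
Six piles.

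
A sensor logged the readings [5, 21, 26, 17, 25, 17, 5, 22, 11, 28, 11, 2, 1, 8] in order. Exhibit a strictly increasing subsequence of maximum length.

Patience tails give the LIS length; then backtrack through the dp parents:
5 → extends → [5]
21 → extends → [5, 21]
26 → extends → [5, 21, 26]
17 → replaces 21 → [5, 17, 26]
25 → replaces 26 → [5, 17, 25]
17 → already a tail → [5, 17, 25]
5 → already a tail → [5, 17, 25]
22 → replaces 25 → [5, 17, 22]
11 → replaces 17 → [5, 11, 22]
28 → extends → [5, 11, 22, 28]
11 → already a tail → [5, 11, 22, 28]
2 → replaces 5 → [2, 11, 22, 28]
1 → replaces 2 → [1, 11, 22, 28]
8 → replaces 11 → [1, 8, 22, 28]
Length 4; one witness is 5, 21, 26, 28.

5, 21, 26, 28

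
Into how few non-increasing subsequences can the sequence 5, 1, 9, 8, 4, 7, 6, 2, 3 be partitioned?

3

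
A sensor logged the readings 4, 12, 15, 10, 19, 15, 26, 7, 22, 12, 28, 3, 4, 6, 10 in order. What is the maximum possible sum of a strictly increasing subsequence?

104

Let S[i] be the best sum of a strictly increasing subsequence ending at i:
i:       1   2   3   4   5   6   7   8   9  10  11  12  13  14  15
a[i]:    4  12  15  10  19  15  26   7  22  12  28   3   4   6  10
S:       4  16  31  14  50  31  76  11  72  26 104   3   7  13  23
Maximum is 104 (e.g. 4 + 12 + 15 + 19 + 26 + 28).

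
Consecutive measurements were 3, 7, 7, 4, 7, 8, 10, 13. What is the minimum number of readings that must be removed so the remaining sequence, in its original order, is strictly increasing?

2

Fewest deletions = n − (longest strictly increasing subsequence).
i:      1  2  3  4  5  6  7  8
a[i]:   3  7  7  4  7  8 10 13
dp:     1  2  2  2  3  4  5  6
max dp = 6, so deletions = 8 − 6 = 2.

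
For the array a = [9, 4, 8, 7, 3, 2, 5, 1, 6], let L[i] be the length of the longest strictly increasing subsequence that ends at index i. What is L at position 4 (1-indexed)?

2

dp[i] = 1 + max{dp[j] : j<i, a[j]<a[i]} (or 1 if no such j):
i:     1 2 3 4 5 6 7 8 9
a[i]:  9 4 8 7 3 2 5 1 6
dp:    1 1 2 2 1 1 2 1 3
At index 4 the value is 2.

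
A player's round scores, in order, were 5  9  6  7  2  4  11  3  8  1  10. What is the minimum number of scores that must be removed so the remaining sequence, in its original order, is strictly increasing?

Fewest deletions = n − (longest strictly increasing subsequence).
Patience tails:
5 → extends → [5]
9 → extends → [5, 9]
6 → replaces 9 → [5, 6]
7 → extends → [5, 6, 7]
2 → replaces 5 → [2, 6, 7]
4 → replaces 6 → [2, 4, 7]
11 → extends → [2, 4, 7, 11]
3 → replaces 4 → [2, 3, 7, 11]
8 → replaces 11 → [2, 3, 7, 8]
1 → replaces 2 → [1, 3, 7, 8]
10 → extends → [1, 3, 7, 8, 10]
Longest strictly increasing subsequence has length 5, so deletions = 11 − 5 = 6.

6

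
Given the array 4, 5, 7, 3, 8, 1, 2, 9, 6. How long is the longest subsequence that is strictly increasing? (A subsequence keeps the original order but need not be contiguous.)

Track the smallest tail for each achievable length (strict):
4 → extends → [4]
5 → extends → [4, 5]
7 → extends → [4, 5, 7]
3 → replaces 4 → [3, 5, 7]
8 → extends → [3, 5, 7, 8]
1 → replaces 3 → [1, 5, 7, 8]
2 → replaces 5 → [1, 2, 7, 8]
9 → extends → [1, 2, 7, 8, 9]
6 → replaces 7 → [1, 2, 6, 8, 9]
Five tails, so the longest strictly increasing subsequence has length 5 (e.g. 4, 5, 7, 8, 9).

5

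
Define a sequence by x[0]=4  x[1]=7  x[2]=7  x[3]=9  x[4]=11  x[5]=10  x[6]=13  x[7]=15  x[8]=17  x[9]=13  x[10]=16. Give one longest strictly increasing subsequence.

Patience tails give the LIS length; then backtrack through the dp parents:
4 → extends → [4]
7 → extends → [4, 7]
7 → already a tail → [4, 7]
9 → extends → [4, 7, 9]
11 → extends → [4, 7, 9, 11]
10 → replaces 11 → [4, 7, 9, 10]
13 → extends → [4, 7, 9, 10, 13]
15 → extends → [4, 7, 9, 10, 13, 15]
17 → extends → [4, 7, 9, 10, 13, 15, 17]
13 → already a tail → [4, 7, 9, 10, 13, 15, 17]
16 → replaces 17 → [4, 7, 9, 10, 13, 15, 16]
Length 7; one witness is 4, 7, 9, 11, 13, 15, 17.

4, 7, 9, 11, 13, 15, 17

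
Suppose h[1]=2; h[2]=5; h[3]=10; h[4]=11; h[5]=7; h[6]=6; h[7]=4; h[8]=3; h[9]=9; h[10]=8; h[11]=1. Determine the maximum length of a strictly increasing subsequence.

Let dp[i] be the length of the longest such subsequence ending at index i:
i:      1  2  3  4  5  6  7  8  9 10 11
h[i]:   2  5 10 11  7  6  4  3  9  8  1
dp:     1  2  3  4  3  3  2  2  4  4  1
Maximum dp value is 4.

4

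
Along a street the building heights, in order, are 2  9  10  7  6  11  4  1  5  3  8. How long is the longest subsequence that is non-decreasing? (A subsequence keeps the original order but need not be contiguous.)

4

Track the smallest tail for each achievable length (allowing ties):
2 → extends → [2]
9 → extends → [2, 9]
10 → extends → [2, 9, 10]
7 → replaces 9 → [2, 7, 10]
6 → replaces 7 → [2, 6, 10]
11 → extends → [2, 6, 10, 11]
4 → replaces 6 → [2, 4, 10, 11]
1 → replaces 2 → [1, 4, 10, 11]
5 → replaces 10 → [1, 4, 5, 11]
3 → replaces 4 → [1, 3, 5, 11]
8 → replaces 11 → [1, 3, 5, 8]
Four tails, so the longest non-decreasing subsequence has length 4 (e.g. 2, 9, 10, 11).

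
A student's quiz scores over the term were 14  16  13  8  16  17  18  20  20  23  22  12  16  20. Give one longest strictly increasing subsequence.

14, 16, 17, 18, 20, 23

Patience tails give the LIS length; then backtrack through the dp parents:
14 → extends → [14]
16 → extends → [14, 16]
13 → replaces 14 → [13, 16]
8 → replaces 13 → [8, 16]
16 → already a tail → [8, 16]
17 → extends → [8, 16, 17]
18 → extends → [8, 16, 17, 18]
20 → extends → [8, 16, 17, 18, 20]
20 → already a tail → [8, 16, 17, 18, 20]
23 → extends → [8, 16, 17, 18, 20, 23]
22 → replaces 23 → [8, 16, 17, 18, 20, 22]
12 → replaces 16 → [8, 12, 17, 18, 20, 22]
16 → replaces 17 → [8, 12, 16, 18, 20, 22]
20 → already a tail → [8, 12, 16, 18, 20, 22]
Length 6; one witness is 14, 16, 17, 18, 20, 23.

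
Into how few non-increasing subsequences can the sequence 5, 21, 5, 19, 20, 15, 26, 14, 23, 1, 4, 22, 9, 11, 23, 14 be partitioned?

The minimum number of non-increasing subsequences covering a sequence equals the length of its longest strictly increasing subsequence.
LIS length is 5 (e.g. 5, 19, 20, 22, 23), so 5 piles are needed.

5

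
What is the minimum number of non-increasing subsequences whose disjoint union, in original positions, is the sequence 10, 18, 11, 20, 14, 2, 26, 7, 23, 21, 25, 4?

5

Place each on the leftmost legal pile:
10 → new pile 1 (tops now [10])
18 → new pile 2 (tops now [10, 18])
11 → pile 2 (tops now [10, 11])
20 → new pile 3 (tops now [10, 11, 20])
14 → pile 3 (tops now [10, 11, 14])
2 → pile 1 (tops now [2, 11, 14])
26 → new pile 4 (tops now [2, 11, 14, 26])
7 → pile 2 (tops now [2, 7, 14, 26])
23 → pile 4 (tops now [2, 7, 14, 23])
21 → pile 4 (tops now [2, 7, 14, 21])
25 → new pile 5 (tops now [2, 7, 14, 21, 25])
4 → pile 2 (tops now [2, 4, 14, 21, 25])
Five piles.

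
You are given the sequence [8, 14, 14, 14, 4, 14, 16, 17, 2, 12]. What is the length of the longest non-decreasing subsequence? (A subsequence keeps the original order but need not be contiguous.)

Let dp[i] be the length of the longest such subsequence ending at index i:
i:      1  2  3  4  5  6  7  8  9 10
a[i]:   8 14 14 14  4 14 16 17  2 12
dp:     1  2  3  4  1  5  6  7  1  2
Maximum dp value is 7.

7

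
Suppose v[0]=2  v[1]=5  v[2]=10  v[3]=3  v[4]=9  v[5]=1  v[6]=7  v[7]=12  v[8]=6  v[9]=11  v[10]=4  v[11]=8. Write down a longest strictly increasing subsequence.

Patience tails give the LIS length; then backtrack through the dp parents:
2 → extends → [2]
5 → extends → [2, 5]
10 → extends → [2, 5, 10]
3 → replaces 5 → [2, 3, 10]
9 → replaces 10 → [2, 3, 9]
1 → replaces 2 → [1, 3, 9]
7 → replaces 9 → [1, 3, 7]
12 → extends → [1, 3, 7, 12]
6 → replaces 7 → [1, 3, 6, 12]
11 → replaces 12 → [1, 3, 6, 11]
4 → replaces 6 → [1, 3, 4, 11]
8 → replaces 11 → [1, 3, 4, 8]
Length 4; one witness is 2, 5, 10, 12.

2, 5, 10, 12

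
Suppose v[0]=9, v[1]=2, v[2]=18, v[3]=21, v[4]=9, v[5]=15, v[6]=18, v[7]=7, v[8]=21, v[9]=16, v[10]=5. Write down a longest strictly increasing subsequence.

2, 9, 15, 18, 21

Patience tails give the LIS length; then backtrack through the dp parents:
9 → extends → [9]
2 → replaces 9 → [2]
18 → extends → [2, 18]
21 → extends → [2, 18, 21]
9 → replaces 18 → [2, 9, 21]
15 → replaces 21 → [2, 9, 15]
18 → extends → [2, 9, 15, 18]
7 → replaces 9 → [2, 7, 15, 18]
21 → extends → [2, 7, 15, 18, 21]
16 → replaces 18 → [2, 7, 15, 16, 21]
5 → replaces 7 → [2, 5, 15, 16, 21]
Length 5; one witness is 2, 9, 15, 18, 21.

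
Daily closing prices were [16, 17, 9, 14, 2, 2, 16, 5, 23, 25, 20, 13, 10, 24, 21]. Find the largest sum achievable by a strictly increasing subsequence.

Let S[i] be the best sum of a strictly increasing subsequence ending at i:
i:      1  2  3  4  5  6  7  8  9 10 11 12 13 14 15
a[i]:  16 17  9 14  2  2 16  5 23 25 20 13 10 24 21
S:     16 33  9 23  2  2 39  7 62 87 59 22 19 86 80
Maximum is 87 (e.g. 9 + 14 + 16 + 23 + 25).

87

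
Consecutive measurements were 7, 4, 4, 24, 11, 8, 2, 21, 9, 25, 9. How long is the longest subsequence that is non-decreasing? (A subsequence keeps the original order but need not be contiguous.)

Let dp[i] be the length of the longest such subsequence ending at index i:
i:      1  2  3  4  5  6  7  8  9 10 11
a[i]:   7  4  4 24 11  8  2 21  9 25  9
dp:     1  1  2  3  3  3  1  4  4  5  5
Maximum dp value is 5.

5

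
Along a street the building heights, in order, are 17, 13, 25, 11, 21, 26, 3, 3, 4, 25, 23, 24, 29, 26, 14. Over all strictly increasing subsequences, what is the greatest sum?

Let S[i] be the best sum of a strictly increasing subsequence ending at i:
i:       1   2   3   4   5   6   7   8   9  10  11  12  13  14  15
a[i]:   17  13  25  11  21  26   3   3   4  25  23  24  29  26  14
S:      17  13  42  11  38  68   3   3   7  63  61  85 114 111  27
Maximum is 114 (e.g. 17 + 21 + 23 + 24 + 29).

114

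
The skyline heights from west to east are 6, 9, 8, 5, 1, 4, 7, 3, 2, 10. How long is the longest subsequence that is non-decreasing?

4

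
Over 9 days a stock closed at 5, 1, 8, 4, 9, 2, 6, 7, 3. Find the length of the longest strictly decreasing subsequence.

Let dp[i] be the longest strictly decreasing subsequence ending at i:
i:     1 2 3 4 5 6 7 8 9
a[i]:  5 1 8 4 9 2 6 7 3
dp:    1 2 1 2 1 3 2 2 3
Maximum is 3.

3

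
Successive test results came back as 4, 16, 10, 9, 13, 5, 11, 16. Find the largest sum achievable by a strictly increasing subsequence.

Let S[i] be the best sum of a strictly increasing subsequence ending at i:
i:      1  2  3  4  5  6  7  8
a[i]:   4 16 10  9 13  5 11 16
S:      4 20 14 13 27  9 25 43
Maximum is 43 (e.g. 4 + 10 + 13 + 16).

43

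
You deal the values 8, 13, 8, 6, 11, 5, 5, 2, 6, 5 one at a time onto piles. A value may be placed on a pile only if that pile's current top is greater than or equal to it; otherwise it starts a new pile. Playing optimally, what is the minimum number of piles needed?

Place each on the leftmost legal pile:
8 → new pile 1 (tops now [8])
13 → new pile 2 (tops now [8, 13])
8 → pile 1 (tops now [8, 13])
6 → pile 1 (tops now [6, 13])
11 → pile 2 (tops now [6, 11])
5 → pile 1 (tops now [5, 11])
5 → pile 1 (tops now [5, 11])
2 → pile 1 (tops now [2, 11])
6 → pile 2 (tops now [2, 6])
5 → pile 2 (tops now [2, 5])
Two piles.

2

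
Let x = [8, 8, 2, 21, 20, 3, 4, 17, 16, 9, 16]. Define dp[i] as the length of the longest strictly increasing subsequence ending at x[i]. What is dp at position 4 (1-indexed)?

dp[i] = 1 + max{dp[j] : j<i, x[j]<x[i]} (or 1 if no such j):
i:      1  2  3  4  5  6  7  8  9 10 11
x[i]:   8  8  2 21 20  3  4 17 16  9 16
dp:     1  1  1  2  2  2  3  4  4  4  5
At index 4 the value is 2.

2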